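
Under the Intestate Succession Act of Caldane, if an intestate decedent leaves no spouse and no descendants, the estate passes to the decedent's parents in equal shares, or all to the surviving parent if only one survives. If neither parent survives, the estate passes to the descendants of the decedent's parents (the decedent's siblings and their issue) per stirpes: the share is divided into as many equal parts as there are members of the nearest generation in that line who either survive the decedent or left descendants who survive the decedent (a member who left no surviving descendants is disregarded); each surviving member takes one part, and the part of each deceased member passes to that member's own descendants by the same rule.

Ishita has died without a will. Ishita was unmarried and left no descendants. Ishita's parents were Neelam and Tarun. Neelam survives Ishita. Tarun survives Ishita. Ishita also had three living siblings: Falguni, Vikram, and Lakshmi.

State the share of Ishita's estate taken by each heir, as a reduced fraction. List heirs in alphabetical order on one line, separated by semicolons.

Neelam 1/2; Tarun 1/2

Both parents survive, so Neelam and Tarun each take 1/2. The siblings take nothing because a surviving parent has priority.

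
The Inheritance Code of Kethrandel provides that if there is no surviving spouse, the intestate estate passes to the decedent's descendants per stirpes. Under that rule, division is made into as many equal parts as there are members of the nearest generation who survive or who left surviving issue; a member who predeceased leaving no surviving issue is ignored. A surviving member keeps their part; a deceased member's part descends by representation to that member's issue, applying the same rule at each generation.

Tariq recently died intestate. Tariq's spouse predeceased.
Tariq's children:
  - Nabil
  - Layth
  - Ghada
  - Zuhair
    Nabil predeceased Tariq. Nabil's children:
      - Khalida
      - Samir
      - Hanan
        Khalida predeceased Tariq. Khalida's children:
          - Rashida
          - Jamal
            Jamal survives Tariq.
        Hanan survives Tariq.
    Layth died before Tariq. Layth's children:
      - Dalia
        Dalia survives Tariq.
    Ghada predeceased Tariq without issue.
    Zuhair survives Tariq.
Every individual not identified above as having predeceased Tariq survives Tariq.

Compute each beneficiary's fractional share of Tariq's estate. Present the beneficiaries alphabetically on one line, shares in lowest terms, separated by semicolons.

Dalia 1/3; Hanan 1/9; Jamal 1/18; Rashida 1/18; Samir 1/9; Zuhair 1/3

There is no surviving spouse, so the entire estate passes to Tariq's descendants per stirpes.
Ghada left no surviving issue, so that branch lapses and is disregarded.
The estate is divided into 3 equal shares of 1/3 among Nabil, Layth, Zuhair.
Nabil predeceased; the 1/3 allotted to Nabil's branch passes to Nabil's issue by representation.
The 1/3 is divided into 3 equal shares of 1/9 among Khalida, Samir, Hanan.
Khalida predeceased; the 1/9 allotted to Khalida's branch passes to Khalida's issue by representation.
The 1/9 is divided into 2 equal shares of 1/18 among Rashida, Jamal.
Rashida is living and takes 1/18.
Jamal is living and takes 1/18.
Samir is living and takes 1/9.
Hanan is living and takes 1/9.
Layth predeceased; the 1/3 allotted to Layth's branch passes to Layth's issue by representation.
Dalia is the sole taker at this level and receives the full 1/3.
Zuhair is living and takes 1/3.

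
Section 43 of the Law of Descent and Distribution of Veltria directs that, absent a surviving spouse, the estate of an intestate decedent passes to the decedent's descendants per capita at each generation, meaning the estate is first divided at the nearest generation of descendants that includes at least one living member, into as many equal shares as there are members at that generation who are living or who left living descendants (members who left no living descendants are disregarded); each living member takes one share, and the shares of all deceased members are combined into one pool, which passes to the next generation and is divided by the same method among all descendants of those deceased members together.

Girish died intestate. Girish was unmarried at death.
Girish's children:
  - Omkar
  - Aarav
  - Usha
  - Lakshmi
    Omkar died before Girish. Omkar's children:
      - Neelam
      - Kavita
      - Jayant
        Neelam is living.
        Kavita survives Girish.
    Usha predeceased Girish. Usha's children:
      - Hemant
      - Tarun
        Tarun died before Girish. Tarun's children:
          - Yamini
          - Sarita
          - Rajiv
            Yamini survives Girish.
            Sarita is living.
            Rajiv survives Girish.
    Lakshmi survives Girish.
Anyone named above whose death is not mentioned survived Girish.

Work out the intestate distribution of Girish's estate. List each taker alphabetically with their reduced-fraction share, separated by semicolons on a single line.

There is no surviving spouse, so the entire estate passes to Girish's descendants per capita at each generation.
At generation 1 (Omkar, Aarav, Usha, Lakshmi) there are 4 shares of (1)/4 = 1/4 each.
Living: Aarav and Lakshmi — each takes 1/4.
Deceased: Omkar and Usha. Their combined 1/2 is pooled and carried to generation 2.
At generation 2 (Neelam, Kavita, Jayant, Hemant, Tarun) there are 5 shares of (1/2)/5 = 1/10 each.
Living: Neelam, Kavita, Jayant, and Hemant — each takes 1/10.
Deceased: Tarun. That 1/10 share is carried to generation 3.
At generation 3 (Yamini, Sarita, Rajiv) there are 3 shares of (1/10)/3 = 1/30 each.
Living: Yamini, Sarita, and Rajiv — each takes 1/30.

Aarav 1/4; Hemant 1/10; Jayant 1/10; Kavita 1/10; Lakshmi 1/4; Neelam 1/10; Rajiv 1/30; Sarita 1/30; Yamini 1/30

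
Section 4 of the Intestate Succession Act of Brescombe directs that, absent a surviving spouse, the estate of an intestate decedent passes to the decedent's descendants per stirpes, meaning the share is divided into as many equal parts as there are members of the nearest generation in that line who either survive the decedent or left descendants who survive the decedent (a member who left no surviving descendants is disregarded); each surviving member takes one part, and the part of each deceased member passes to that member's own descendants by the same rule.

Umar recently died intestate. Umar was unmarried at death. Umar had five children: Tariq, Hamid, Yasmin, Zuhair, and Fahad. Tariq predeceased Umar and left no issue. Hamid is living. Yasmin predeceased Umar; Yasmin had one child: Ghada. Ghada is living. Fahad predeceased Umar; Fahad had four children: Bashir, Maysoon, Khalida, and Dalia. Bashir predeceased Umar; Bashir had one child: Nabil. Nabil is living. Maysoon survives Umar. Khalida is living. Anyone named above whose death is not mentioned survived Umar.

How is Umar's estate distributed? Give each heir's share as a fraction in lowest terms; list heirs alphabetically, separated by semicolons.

Dalia 1/16; Ghada 1/4; Hamid 1/4; Khalida 1/16; Maysoon 1/16; Nabil 1/16; Zuhair 1/4

There is no surviving spouse, so the entire estate passes to Umar's descendants per stirpes.
Tariq left no surviving issue, so that branch lapses and is disregarded.
The estate is divided into 4 equal shares of 1/4 among Hamid, Yasmin, Zuhair, Fahad.
Hamid is living and takes 1/4.
Yasmin predeceased; the 1/4 allotted to Yasmin's branch passes to Yasmin's issue by representation.
Ghada is the sole taker at this level and receives the full 1/4.
Zuhair is living and takes 1/4.
Fahad predeceased; the 1/4 allotted to Fahad's branch passes to Fahad's issue by representation.
The 1/4 is divided into 4 equal shares of 1/16 among Bashir, Maysoon, Khalida, Dalia.
Bashir predeceased; the 1/16 allotted to Bashir's branch passes to Bashir's issue by representation.
Nabil is the sole taker at this level and receives the full 1/16.
Maysoon is living and takes 1/16.
Khalida is living and takes 1/16.
Dalia is living and takes 1/16.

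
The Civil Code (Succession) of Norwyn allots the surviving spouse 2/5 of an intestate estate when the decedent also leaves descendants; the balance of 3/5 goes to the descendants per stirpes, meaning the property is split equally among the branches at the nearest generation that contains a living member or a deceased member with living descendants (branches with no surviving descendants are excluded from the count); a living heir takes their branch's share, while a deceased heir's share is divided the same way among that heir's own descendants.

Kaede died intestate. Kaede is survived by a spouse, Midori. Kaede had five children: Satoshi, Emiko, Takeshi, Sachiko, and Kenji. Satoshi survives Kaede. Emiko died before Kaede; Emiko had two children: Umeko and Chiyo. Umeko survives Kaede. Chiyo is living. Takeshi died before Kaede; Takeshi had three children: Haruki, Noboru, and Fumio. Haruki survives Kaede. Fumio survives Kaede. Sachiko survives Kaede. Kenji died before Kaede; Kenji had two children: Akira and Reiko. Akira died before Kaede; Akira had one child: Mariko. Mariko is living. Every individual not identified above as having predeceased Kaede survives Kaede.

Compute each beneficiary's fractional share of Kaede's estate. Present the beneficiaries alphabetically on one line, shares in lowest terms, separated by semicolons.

Midori, as surviving spouse, takes 2/5.
The remaining 3/5 passes to Kaede's descendants per stirpes.
The 3/5 is divided into 5 equal shares of 3/25 among Satoshi, Emiko, Takeshi, Sachiko, Kenji.
Satoshi is living and takes 3/25.
Emiko predeceased; the 3/25 allotted to Emiko's branch passes to Emiko's issue by representation.
The 3/25 is divided into 2 equal shares of 3/50 among Umeko, Chiyo.
Umeko is living and takes 3/50.
Chiyo is living and takes 3/50.
Takeshi predeceased; the 3/25 allotted to Takeshi's branch passes to Takeshi's issue by representation.
The 3/25 is divided into 3 equal shares of 1/25 among Haruki, Noboru, Fumio.
Haruki is living and takes 1/25.
Noboru is living and takes 1/25.
Fumio is living and takes 1/25.
Sachiko is living and takes 3/25.
Kenji predeceased; the 3/25 allotted to Kenji's branch passes to Kenji's issue by representation.
The 3/25 is divided into 2 equal shares of 3/50 among Akira, Reiko.
Akira predeceased; the 3/50 allotted to Akira's branch passes to Akira's issue by representation.
Mariko is the sole taker at this level and receives the full 3/50.
Reiko is living and takes 3/50.

Chiyo 3/50; Fumio 1/25; Haruki 1/25; Mariko 3/50; Midori 2/5; Noboru 1/25; Reiko 3/50; Sachiko 3/25; Satoshi 3/25; Umeko 3/50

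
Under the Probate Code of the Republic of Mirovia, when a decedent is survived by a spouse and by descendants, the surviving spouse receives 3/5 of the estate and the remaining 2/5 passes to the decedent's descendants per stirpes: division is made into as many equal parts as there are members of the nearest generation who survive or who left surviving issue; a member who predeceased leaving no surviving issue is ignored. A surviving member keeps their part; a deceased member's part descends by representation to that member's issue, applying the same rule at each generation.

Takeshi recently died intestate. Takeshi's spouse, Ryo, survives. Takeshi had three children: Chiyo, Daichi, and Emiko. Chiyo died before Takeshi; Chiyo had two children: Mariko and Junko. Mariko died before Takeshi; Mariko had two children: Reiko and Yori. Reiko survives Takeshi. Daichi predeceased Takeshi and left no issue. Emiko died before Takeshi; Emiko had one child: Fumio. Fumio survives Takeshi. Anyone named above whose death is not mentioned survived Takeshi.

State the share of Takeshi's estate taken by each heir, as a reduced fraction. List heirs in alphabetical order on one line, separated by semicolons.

Ryo, as surviving spouse, takes 3/5.
The remaining 2/5 passes to Takeshi's descendants per stirpes.
Daichi left no surviving issue, so that branch lapses and is disregarded.
The 2/5 is divided into 2 equal shares of 1/5 among Chiyo, Emiko.
Chiyo predeceased; the 1/5 allotted to Chiyo's branch passes to Chiyo's issue by representation.
The 1/5 is divided into 2 equal shares of 1/10 among Mariko, Junko.
Mariko predeceased; the 1/10 allotted to Mariko's branch passes to Mariko's issue by representation.
The 1/10 is divided into 2 equal shares of 1/20 among Reiko, Yori.
Reiko is living and takes 1/20.
Yori is living and takes 1/20.
Junko is living and takes 1/10.
Emiko predeceased; the 1/5 allotted to Emiko's branch passes to Emiko's issue by representation.
Fumio is the sole taker at this level and receives the full 1/5.

Fumio 1/5; Junko 1/10; Reiko 1/20; Ryo 3/5; Yori 1/20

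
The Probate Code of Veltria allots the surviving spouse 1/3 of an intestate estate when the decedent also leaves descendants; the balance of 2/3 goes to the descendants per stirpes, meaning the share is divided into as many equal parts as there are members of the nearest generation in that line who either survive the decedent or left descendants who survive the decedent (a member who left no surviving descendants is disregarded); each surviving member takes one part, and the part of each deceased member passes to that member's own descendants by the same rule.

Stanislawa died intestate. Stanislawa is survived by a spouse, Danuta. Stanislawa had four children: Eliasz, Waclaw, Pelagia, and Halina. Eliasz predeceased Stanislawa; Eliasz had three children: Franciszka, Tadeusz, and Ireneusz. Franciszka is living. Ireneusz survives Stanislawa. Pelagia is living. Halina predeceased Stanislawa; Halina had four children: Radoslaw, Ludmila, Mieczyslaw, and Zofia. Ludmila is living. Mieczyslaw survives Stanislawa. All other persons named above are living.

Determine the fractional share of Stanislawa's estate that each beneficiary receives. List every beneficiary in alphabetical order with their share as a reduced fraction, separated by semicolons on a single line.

Danuta, as surviving spouse, takes 1/3.
The remaining 2/3 passes to Stanislawa's descendants per stirpes.
The 2/3 is divided into 4 equal shares of 1/6 among Eliasz, Waclaw, Pelagia, Halina.
Eliasz predeceased; the 1/6 allotted to Eliasz's branch passes to Eliasz's issue by representation.
The 1/6 is divided into 3 equal shares of 1/18 among Franciszka, Tadeusz, Ireneusz.
Franciszka is living and takes 1/18.
Tadeusz is living and takes 1/18.
Ireneusz is living and takes 1/18.
Waclaw is living and takes 1/6.
Pelagia is living and takes 1/6.
Halina predeceased; the 1/6 allotted to Halina's branch passes to Halina's issue by representation.
The 1/6 is divided into 4 equal shares of 1/24 among Radoslaw, Ludmila, Mieczyslaw, Zofia.
Radoslaw is living and takes 1/24.
Ludmila is living and takes 1/24.
Mieczyslaw is living and takes 1/24.
Zofia is living and takes 1/24.

Danuta 1/3; Franciszka 1/18; Ireneusz 1/18; Ludmila 1/24; Mieczyslaw 1/24; Pelagia 1/6; Radoslaw 1/24; Tadeusz 1/18; Waclaw 1/6; Zofia 1/24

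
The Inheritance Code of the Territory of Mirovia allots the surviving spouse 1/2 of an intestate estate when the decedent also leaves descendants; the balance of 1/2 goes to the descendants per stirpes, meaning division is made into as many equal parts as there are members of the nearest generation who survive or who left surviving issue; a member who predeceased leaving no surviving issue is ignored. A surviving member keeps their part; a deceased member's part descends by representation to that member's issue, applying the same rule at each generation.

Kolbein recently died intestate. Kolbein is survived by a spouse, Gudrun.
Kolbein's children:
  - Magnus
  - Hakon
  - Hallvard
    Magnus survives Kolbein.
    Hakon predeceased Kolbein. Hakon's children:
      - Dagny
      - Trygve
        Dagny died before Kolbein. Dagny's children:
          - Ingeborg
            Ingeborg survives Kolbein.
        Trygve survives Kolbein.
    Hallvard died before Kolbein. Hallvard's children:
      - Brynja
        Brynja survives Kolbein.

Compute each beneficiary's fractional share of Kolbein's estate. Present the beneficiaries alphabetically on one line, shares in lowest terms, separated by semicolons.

Brynja 1/6; Gudrun 1/2; Ingeborg 1/12; Magnus 1/6; Trygve 1/12

Gudrun, as surviving spouse, takes 1/2.
The remaining 1/2 passes to Kolbein's descendants per stirpes.
The 1/2 is divided into 3 equal shares of 1/6 among Magnus, Hakon, Hallvard.
Magnus is living and takes 1/6.
Hakon predeceased; the 1/6 allotted to Hakon's branch passes to Hakon's issue by representation.
The 1/6 is divided into 2 equal shares of 1/12 among Dagny, Trygve.
Dagny predeceased; the 1/12 allotted to Dagny's branch passes to Dagny's issue by representation.
Ingeborg is the sole taker at this level and receives the full 1/12.
Trygve is living and takes 1/12.
Hallvard predeceased; the 1/6 allotted to Hallvard's branch passes to Hallvard's issue by representation.
Brynja is the sole taker at this level and receives the full 1/6.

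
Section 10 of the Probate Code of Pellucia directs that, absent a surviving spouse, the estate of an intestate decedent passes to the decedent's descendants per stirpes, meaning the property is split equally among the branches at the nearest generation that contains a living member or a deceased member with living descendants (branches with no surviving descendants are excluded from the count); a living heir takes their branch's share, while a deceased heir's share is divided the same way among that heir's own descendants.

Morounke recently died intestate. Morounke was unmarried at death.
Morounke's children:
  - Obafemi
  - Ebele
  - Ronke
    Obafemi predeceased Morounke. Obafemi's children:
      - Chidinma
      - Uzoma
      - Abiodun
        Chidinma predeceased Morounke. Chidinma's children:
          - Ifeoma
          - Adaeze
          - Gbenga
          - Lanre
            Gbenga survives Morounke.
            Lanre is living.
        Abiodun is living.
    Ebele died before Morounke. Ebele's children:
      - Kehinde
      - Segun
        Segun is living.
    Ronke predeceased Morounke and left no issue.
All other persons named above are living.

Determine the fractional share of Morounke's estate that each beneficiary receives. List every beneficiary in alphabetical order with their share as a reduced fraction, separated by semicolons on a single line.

There is no surviving spouse, so the entire estate passes to Morounke's descendants per stirpes.
Ronke left no surviving issue, so that branch lapses and is disregarded.
The estate is divided into 2 equal shares of 1/2 among Obafemi, Ebele.
Obafemi predeceased; the 1/2 allotted to Obafemi's branch passes to Obafemi's issue by representation.
The 1/2 is divided into 3 equal shares of 1/6 among Chidinma, Uzoma, Abiodun.
Chidinma predeceased; the 1/6 allotted to Chidinma's branch passes to Chidinma's issue by representation.
The 1/6 is divided into 4 equal shares of 1/24 among Ifeoma, Adaeze, Gbenga, Lanre.
Ifeoma is living and takes 1/24.
Adaeze is living and takes 1/24.
Gbenga is living and takes 1/24.
Lanre is living and takes 1/24.
Uzoma is living and takes 1/6.
Abiodun is living and takes 1/6.
Ebele predeceased; the 1/2 allotted to Ebele's branch passes to Ebele's issue by representation.
The 1/2 is divided into 2 equal shares of 1/4 among Kehinde, Segun.
Kehinde is living and takes 1/4.
Segun is living and takes 1/4.

Abiodun 1/6; Adaeze 1/24; Gbenga 1/24; Ifeoma 1/24; Kehinde 1/4; Lanre 1/24; Segun 1/4; Uzoma 1/6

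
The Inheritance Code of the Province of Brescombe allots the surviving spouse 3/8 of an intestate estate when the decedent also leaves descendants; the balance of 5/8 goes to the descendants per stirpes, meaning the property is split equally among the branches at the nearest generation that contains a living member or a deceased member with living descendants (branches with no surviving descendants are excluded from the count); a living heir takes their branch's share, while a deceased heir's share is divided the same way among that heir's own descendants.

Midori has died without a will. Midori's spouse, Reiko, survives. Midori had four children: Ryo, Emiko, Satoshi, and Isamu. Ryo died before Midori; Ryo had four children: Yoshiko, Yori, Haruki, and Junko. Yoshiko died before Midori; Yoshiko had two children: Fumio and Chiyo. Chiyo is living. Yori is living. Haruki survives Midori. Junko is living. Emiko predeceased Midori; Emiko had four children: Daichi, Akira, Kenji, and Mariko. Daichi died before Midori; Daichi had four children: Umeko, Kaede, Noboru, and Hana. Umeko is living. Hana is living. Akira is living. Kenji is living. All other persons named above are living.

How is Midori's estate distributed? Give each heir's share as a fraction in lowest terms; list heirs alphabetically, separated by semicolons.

Akira 5/128; Chiyo 5/256; Fumio 5/256; Hana 5/512; Haruki 5/128; Isamu 5/32; Junko 5/128; Kaede 5/512; Kenji 5/128; Mariko 5/128; Noboru 5/512; Reiko 3/8; Satoshi 5/32; Umeko 5/512; Yori 5/128

Reiko, as surviving spouse, takes 3/8.
The remaining 5/8 passes to Midori's descendants per stirpes.
The 5/8 is divided into 4 equal shares of 5/32 among Ryo, Emiko, Satoshi, Isamu.
Ryo predeceased; the 5/32 allotted to Ryo's branch passes to Ryo's issue by representation.
The 5/32 is divided into 4 equal shares of 5/128 among Yoshiko, Yori, Haruki, Junko.
Yoshiko predeceased; the 5/128 allotted to Yoshiko's branch passes to Yoshiko's issue by representation.
The 5/128 is divided into 2 equal shares of 5/256 among Fumio, Chiyo.
Fumio is living and takes 5/256.
Chiyo is living and takes 5/256.
Yori is living and takes 5/128.
Haruki is living and takes 5/128.
Junko is living and takes 5/128.
Emiko predeceased; the 5/32 allotted to Emiko's branch passes to Emiko's issue by representation.
The 5/32 is divided into 4 equal shares of 5/128 among Daichi, Akira, Kenji, Mariko.
Daichi predeceased; the 5/128 allotted to Daichi's branch passes to Daichi's issue by representation.
The 5/128 is divided into 4 equal shares of 5/512 among Umeko, Kaede, Noboru, Hana.
Umeko is living and takes 5/512.
Kaede is living and takes 5/512.
Noboru is living and takes 5/512.
Hana is living and takes 5/512.
Akira is living and takes 5/128.
Kenji is living and takes 5/128.
Mariko is living and takes 5/128.
Satoshi is living and takes 5/32.
Isamu is living and takes 5/32.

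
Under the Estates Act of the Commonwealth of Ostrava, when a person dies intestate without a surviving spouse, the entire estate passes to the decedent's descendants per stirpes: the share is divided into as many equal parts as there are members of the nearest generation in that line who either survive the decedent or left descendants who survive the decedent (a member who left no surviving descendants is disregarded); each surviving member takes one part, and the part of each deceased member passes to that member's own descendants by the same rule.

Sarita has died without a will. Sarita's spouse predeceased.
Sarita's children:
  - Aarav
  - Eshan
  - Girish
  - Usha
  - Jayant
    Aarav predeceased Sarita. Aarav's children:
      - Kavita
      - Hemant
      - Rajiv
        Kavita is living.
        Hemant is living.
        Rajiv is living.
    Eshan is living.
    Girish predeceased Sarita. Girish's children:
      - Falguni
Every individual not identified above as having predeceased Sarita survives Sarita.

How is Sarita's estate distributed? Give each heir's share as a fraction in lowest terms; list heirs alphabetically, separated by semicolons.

There is no surviving spouse, so the entire estate passes to Sarita's descendants per stirpes.
The estate is divided into 5 equal shares of 1/5 among Aarav, Eshan, Girish, Usha, Jayant.
Aarav predeceased; the 1/5 allotted to Aarav's branch passes to Aarav's issue by representation.
The 1/5 is divided into 3 equal shares of 1/15 among Kavita, Hemant, Rajiv.
Kavita is living and takes 1/15.
Hemant is living and takes 1/15.
Rajiv is living and takes 1/15.
Eshan is living and takes 1/5.
Girish predeceased; the 1/5 allotted to Girish's branch passes to Girish's issue by representation.
Falguni is the sole taker at this level and receives the full 1/5.
Usha is living and takes 1/5.
Jayant is living and takes 1/5.

Eshan 1/5; Falguni 1/5; Hemant 1/15; Jayant 1/5; Kavita 1/15; Rajiv 1/15; Usha 1/5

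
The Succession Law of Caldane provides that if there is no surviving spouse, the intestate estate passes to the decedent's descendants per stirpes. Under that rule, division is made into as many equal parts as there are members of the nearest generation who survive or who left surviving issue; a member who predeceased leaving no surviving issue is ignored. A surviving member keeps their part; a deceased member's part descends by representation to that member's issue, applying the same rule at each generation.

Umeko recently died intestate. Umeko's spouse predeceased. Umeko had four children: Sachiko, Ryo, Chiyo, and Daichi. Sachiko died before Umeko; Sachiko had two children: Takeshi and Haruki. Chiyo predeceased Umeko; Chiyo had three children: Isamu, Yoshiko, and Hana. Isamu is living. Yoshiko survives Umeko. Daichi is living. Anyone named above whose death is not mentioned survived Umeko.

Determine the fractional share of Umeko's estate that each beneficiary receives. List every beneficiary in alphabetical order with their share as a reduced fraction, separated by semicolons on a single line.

There is no surviving spouse, so the entire estate passes to Umeko's descendants per stirpes.
The estate is divided into 4 equal shares of 1/4 among Sachiko, Ryo, Chiyo, Daichi.
Sachiko predeceased; the 1/4 allotted to Sachiko's branch passes to Sachiko's issue by representation.
The 1/4 is divided into 2 equal shares of 1/8 among Takeshi, Haruki.
Takeshi is living and takes 1/8.
Haruki is living and takes 1/8.
Ryo is living and takes 1/4.
Chiyo predeceased; the 1/4 allotted to Chiyo's branch passes to Chiyo's issue by representation.
The 1/4 is divided into 3 equal shares of 1/12 among Isamu, Yoshiko, Hana.
Isamu is living and takes 1/12.
Yoshiko is living and takes 1/12.
Hana is living and takes 1/12.
Daichi is living and takes 1/4.

Daichi 1/4; Hana 1/12; Haruki 1/8; Isamu 1/12; Ryo 1/4; Takeshi 1/8; Yoshiko 1/12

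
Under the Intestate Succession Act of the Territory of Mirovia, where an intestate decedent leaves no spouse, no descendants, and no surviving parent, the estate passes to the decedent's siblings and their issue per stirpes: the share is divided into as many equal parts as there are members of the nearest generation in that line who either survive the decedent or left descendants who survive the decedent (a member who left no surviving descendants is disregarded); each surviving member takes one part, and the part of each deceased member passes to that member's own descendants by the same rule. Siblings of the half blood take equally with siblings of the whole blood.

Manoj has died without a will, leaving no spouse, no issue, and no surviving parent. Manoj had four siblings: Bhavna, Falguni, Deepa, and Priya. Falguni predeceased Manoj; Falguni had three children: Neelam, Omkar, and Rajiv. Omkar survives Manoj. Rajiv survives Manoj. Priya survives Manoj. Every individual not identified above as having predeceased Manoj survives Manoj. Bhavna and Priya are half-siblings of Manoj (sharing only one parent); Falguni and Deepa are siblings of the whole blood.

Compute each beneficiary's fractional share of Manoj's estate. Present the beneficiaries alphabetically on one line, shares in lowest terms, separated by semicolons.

Bhavna 1/4; Deepa 1/4; Neelam 1/12; Omkar 1/12; Priya 1/4; Rajiv 1/12

No spouse, descendants, or parent survives, so the estate passes to Manoj's siblings per stirpes.
Half-blood and whole-blood siblings take equally under the stated rule.
The estate is divided into 4 equal shares of 1/4 among Bhavna, Falguni, Deepa, Priya.
Bhavna is living and takes 1/4.
Falguni predeceased; the 1/4 allotted to Falguni's branch passes to Falguni's issue by representation.
The 1/4 is divided into 3 equal shares of 1/12 among Neelam, Omkar, Rajiv.
Neelam is living and takes 1/12.
Omkar is living and takes 1/12.
Rajiv is living and takes 1/12.
Deepa is living and takes 1/4.
Priya is living and takes 1/4.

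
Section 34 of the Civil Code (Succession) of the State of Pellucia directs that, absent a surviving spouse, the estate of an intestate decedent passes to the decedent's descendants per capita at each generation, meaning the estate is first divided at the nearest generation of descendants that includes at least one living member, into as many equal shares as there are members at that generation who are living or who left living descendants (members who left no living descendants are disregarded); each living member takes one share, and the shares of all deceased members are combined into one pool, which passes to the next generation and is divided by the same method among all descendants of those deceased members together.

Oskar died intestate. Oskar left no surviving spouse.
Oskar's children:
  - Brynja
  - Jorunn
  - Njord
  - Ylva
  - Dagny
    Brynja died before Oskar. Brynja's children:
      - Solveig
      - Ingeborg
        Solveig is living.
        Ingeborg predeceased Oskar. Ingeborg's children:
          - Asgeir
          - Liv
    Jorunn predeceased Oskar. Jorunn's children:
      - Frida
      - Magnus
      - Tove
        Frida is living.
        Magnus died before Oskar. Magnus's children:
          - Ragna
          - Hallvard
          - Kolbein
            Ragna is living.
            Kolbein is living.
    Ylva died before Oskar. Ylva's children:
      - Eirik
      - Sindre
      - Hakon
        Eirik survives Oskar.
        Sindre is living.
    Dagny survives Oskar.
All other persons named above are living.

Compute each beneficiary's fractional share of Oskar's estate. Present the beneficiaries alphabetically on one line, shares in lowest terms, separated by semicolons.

There is no surviving spouse, so the entire estate passes to Oskar's descendants per capita at each generation.
At generation 1 (Brynja, Jorunn, Njord, Ylva, Dagny) there are 5 shares of (1)/5 = 1/5 each.
Living: Njord and Dagny — each takes 1/5.
Deceased: Brynja, Jorunn, and Ylva. Their combined 3/5 is pooled and carried to generation 2.
At generation 2 (Solveig, Ingeborg, Frida, Magnus, Tove, Eirik, Sindre, Hakon) there are 8 shares of (3/5)/8 = 3/40 each.
Living: Solveig, Frida, Tove, Eirik, Sindre, and Hakon — each takes 3/40.
Deceased: Ingeborg and Magnus. Their combined 3/20 is pooled and carried to generation 3.
At generation 3 (Asgeir, Liv, Ragna, Hallvard, Kolbein) there are 5 shares of (3/20)/5 = 3/100 each.
Living: Asgeir, Liv, Ragna, Hallvard, and Kolbein — each takes 3/100.

Asgeir 3/100; Dagny 1/5; Eirik 3/40; Frida 3/40; Hakon 3/40; Hallvard 3/100; Kolbein 3/100; Liv 3/100; Njord 1/5; Ragna 3/100; Sindre 3/40; Solveig 3/40; Tove 3/40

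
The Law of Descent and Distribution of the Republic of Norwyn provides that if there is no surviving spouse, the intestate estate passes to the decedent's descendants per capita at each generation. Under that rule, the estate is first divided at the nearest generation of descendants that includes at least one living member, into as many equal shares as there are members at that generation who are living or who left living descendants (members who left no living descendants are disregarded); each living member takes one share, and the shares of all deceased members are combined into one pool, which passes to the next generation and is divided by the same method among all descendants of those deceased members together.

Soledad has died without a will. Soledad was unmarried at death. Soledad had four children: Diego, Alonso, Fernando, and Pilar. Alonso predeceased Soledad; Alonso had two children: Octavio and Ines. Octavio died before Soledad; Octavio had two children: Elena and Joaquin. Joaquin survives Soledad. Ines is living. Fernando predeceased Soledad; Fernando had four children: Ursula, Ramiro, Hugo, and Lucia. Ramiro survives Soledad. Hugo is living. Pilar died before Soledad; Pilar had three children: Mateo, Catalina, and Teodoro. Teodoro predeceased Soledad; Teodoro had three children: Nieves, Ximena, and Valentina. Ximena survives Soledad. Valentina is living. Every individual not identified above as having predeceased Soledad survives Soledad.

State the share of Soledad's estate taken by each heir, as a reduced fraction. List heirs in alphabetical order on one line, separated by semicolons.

There is no surviving spouse, so the entire estate passes to Soledad's descendants per capita at each generation.
At generation 1 (Diego, Alonso, Fernando, Pilar) there are 4 shares of (1)/4 = 1/4 each.
Living: Diego — each takes 1/4.
Deceased: Alonso, Fernando, and Pilar. Their combined 3/4 is pooled and carried to generation 2.
At generation 2 (Octavio, Ines, Ursula, Ramiro, Hugo, Lucia, Mateo, Catalina, Teodoro) there are 9 shares of (3/4)/9 = 1/12 each.
Living: Ines, Ursula, Ramiro, Hugo, Lucia, Mateo, and Catalina — each takes 1/12.
Deceased: Octavio and Teodoro. Their combined 1/6 is pooled and carried to generation 3.
At generation 3 (Elena, Joaquin, Nieves, Ximena, Valentina) there are 5 shares of (1/6)/5 = 1/30 each.
Living: Elena, Joaquin, Nieves, Ximena, and Valentina — each takes 1/30.

Catalina 1/12; Diego 1/4; Elena 1/30; Hugo 1/12; Ines 1/12; Joaquin 1/30; Lucia 1/12; Mateo 1/12; Nieves 1/30; Ramiro 1/12; Ursula 1/12; Valentina 1/30; Ximena 1/30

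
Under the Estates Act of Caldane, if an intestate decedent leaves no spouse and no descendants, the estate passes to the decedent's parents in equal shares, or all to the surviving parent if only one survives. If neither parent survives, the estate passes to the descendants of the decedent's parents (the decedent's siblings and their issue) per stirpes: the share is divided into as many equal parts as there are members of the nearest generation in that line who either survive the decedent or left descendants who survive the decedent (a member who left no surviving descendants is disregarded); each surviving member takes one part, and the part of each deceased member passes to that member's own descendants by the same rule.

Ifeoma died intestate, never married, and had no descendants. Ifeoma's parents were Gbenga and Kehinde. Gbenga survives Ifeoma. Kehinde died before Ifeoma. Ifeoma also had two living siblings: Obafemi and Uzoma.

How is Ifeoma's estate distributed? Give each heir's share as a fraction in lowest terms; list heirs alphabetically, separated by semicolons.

Gbenga 1

Only one parent, Gbenga, survives, so Gbenga takes the entire estate. The siblings take nothing because a surviving parent has priority.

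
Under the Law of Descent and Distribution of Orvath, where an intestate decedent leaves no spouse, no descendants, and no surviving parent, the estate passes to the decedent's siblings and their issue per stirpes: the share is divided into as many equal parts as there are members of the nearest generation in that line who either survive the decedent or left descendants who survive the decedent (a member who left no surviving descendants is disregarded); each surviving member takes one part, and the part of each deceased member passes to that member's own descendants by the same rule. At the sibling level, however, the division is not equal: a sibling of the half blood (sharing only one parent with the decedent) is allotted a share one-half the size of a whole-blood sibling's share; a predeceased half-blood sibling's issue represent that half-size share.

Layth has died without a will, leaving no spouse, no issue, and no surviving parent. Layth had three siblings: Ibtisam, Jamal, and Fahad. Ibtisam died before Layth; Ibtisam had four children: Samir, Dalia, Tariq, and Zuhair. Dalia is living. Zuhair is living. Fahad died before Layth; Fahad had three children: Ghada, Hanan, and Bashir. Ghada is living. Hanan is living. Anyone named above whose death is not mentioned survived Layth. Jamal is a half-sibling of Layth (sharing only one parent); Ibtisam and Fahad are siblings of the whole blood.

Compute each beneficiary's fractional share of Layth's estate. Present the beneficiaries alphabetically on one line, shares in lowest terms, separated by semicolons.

Bashir 2/15; Dalia 1/10; Ghada 2/15; Hanan 2/15; Jamal 1/5; Samir 1/10; Tariq 1/10; Zuhair 1/10

No spouse, descendants, or parent survives, so the estate passes to Layth's siblings per stirpes.
Half-blood siblings count for one-half the weight of whole-blood siblings at the initial division.
Dividing 1 in proportion to weights (total weight 5/2): Ibtisam (weight 1) → 2/5; Jamal (weight 1/2) → 1/5; Fahad (weight 1) → 2/5.
Ibtisam predeceased; the 2/5 allotted to Ibtisam's branch passes to Ibtisam's issue by representation.
The 2/5 is divided into 4 equal shares of 1/10 among Samir, Dalia, Tariq, Zuhair.
Samir is living and takes 1/10.
Dalia is living and takes 1/10.
Tariq is living and takes 1/10.
Zuhair is living and takes 1/10.
Jamal is living and takes 1/5.
Fahad predeceased; the 2/5 allotted to Fahad's branch passes to Fahad's issue by representation.
The 2/5 is divided into 3 equal shares of 2/15 among Ghada, Hanan, Bashir.
Ghada is living and takes 2/15.
Hanan is living and takes 2/15.
Bashir is living and takes 2/15.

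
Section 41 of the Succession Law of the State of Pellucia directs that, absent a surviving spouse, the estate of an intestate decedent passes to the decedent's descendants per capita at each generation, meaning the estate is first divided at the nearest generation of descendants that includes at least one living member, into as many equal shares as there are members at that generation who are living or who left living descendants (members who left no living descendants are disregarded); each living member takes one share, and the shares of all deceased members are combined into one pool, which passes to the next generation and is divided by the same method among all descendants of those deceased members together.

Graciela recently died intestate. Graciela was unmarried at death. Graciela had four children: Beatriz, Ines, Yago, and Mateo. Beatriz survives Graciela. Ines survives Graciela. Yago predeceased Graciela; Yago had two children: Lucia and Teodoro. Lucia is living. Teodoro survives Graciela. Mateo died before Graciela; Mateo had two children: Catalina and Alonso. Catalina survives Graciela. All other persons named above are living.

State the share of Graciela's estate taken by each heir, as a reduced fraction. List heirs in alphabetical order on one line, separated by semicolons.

There is no surviving spouse, so the entire estate passes to Graciela's descendants per capita at each generation.
At generation 1 (Beatriz, Ines, Yago, Mateo) there are 4 shares of (1)/4 = 1/4 each.
Living: Beatriz and Ines — each takes 1/4.
Deceased: Yago and Mateo. Their combined 1/2 is pooled and carried to generation 2.
At generation 2 (Lucia, Teodoro, Catalina, Alonso) there are 4 shares of (1/2)/4 = 1/8 each.
Living: Lucia, Teodoro, Catalina, and Alonso — each takes 1/8.

Alonso 1/8; Beatriz 1/4; Catalina 1/8; Ines 1/4; Lucia 1/8; Teodoro 1/8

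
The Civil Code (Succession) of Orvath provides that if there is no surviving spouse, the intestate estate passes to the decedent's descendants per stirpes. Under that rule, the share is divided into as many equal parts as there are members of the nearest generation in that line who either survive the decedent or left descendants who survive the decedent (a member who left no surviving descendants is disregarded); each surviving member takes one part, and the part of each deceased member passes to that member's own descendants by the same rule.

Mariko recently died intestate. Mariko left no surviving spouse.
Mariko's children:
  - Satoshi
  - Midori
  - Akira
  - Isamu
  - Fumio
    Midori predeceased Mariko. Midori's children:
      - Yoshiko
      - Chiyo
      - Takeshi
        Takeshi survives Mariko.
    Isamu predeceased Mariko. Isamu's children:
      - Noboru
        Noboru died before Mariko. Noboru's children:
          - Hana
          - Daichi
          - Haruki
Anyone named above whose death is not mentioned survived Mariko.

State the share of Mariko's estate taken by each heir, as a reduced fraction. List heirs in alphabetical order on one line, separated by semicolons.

There is no surviving spouse, so the entire estate passes to Mariko's descendants per stirpes.
The estate is divided into 5 equal shares of 1/5 among Satoshi, Midori, Akira, Isamu, Fumio.
Satoshi is living and takes 1/5.
Midori predeceased; the 1/5 allotted to Midori's branch passes to Midori's issue by representation.
The 1/5 is divided into 3 equal shares of 1/15 among Yoshiko, Chiyo, Takeshi.
Yoshiko is living and takes 1/15.
Chiyo is living and takes 1/15.
Takeshi is living and takes 1/15.
Akira is living and takes 1/5.
Isamu predeceased; the 1/5 allotted to Isamu's branch passes to Isamu's issue by representation.
Noboru's line is the sole branch at this level, so the full 1/5 passes to Noboru's issue by representation.
The 1/5 is divided into 3 equal shares of 1/15 among Hana, Daichi, Haruki.
Hana is living and takes 1/15.
Daichi is living and takes 1/15.
Haruki is living and takes 1/15.
Fumio is living and takes 1/5.

Akira 1/5; Chiyo 1/15; Daichi 1/15; Fumio 1/5; Hana 1/15; Haruki 1/15; Satoshi 1/5; Takeshi 1/15; Yoshiko 1/15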